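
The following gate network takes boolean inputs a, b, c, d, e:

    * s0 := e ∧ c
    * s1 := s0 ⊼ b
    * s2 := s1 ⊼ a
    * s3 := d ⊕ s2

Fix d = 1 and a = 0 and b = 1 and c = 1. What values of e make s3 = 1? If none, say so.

no solution exists

With d = 1 and a = 0 and b = 1 and c = 1 fixed, none of the 2 settings of e give s3 = 1.
For example, with e=1:
s0 = e ∧ c = 1 ∧ 1 = 1
s1 = s0 ⊼ b = 1 ⊼ 1 = 0
s2 = s1 ⊼ a = 0 ⊼ 0 = 1
s3 = d ⊕ s2 = 1 ⊕ 1 = 0
giving s3 = 0 ≠ 1.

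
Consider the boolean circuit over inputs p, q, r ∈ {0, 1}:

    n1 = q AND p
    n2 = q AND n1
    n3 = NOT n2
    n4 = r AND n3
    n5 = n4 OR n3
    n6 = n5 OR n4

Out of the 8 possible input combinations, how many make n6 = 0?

2

n6 = n5 OR n4 must be 0, so both n5 = 0 and n4 = 0.
Satisfying assignments:
  p=1, q=1, r=0
  p=1, q=1, r=1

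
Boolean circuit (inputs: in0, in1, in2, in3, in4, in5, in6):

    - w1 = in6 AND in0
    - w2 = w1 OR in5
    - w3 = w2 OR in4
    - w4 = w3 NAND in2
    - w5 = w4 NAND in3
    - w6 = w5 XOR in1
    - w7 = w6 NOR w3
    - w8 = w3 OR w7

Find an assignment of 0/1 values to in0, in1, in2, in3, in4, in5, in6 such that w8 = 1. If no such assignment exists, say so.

Check with in0=1, in1=0, in2=1, in3=1, in4=1, in5=0, in6=1:
w1 = in6 AND in0 = 1 AND 1 = 1
w2 = w1 OR in5 = 1 OR 0 = 1
w3 = w2 OR in4 = 1 OR 1 = 1
w4 = w3 NAND in2 = 1 NAND 1 = 0
w5 = w4 NAND in3 = 0 NAND 1 = 1
w6 = w5 XOR in1 = 1 XOR 0 = 1
w7 = w6 NOR w3 = 1 NOR 1 = 0
w8 = w3 OR w7 = 1 OR 0 = 1
So w8 = 1 as required.

in0=1, in1=0, in2=1, in3=1, in4=1, in5=0, in6=1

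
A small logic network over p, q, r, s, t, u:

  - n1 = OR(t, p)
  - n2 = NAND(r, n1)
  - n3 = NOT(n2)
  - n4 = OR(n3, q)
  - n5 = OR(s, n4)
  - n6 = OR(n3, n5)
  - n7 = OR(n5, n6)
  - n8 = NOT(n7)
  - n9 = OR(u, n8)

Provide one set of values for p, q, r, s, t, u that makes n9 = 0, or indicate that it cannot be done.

Check with p=1, q=0, r=0, s=1, t=1, u=0:
n1 = OR(t, p) = OR(1, 1) = 1
n2 = NAND(r, n1) = NAND(0, 1) = 1
n3 = NOT(n2) = NOT 1 = 0
n4 = OR(n3, q) = OR(0, 0) = 0
n5 = OR(s, n4) = OR(1, 0) = 1
n6 = OR(n3, n5) = OR(0, 1) = 1
n7 = OR(n5, n6) = OR(1, 1) = 1
n8 = NOT(n7) = NOT 1 = 0
n9 = OR(u, n8) = OR(0, 0) = 0
So n9 = 0 as required.

p=1, q=0, r=0, s=1, t=1, u=0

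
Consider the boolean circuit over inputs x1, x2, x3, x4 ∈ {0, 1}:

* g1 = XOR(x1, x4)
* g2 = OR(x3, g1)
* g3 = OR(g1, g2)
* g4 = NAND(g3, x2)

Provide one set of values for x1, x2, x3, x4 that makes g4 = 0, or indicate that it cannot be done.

x1=0, x2=1, x3=1, x4=1

g4 = NAND(g3, x2) must be 0, so both g3 = 1 and x2 = 1.
Check with x1=0, x2=1, x3=1, x4=1:
g1 = XOR(x1, x4) = XOR(0, 1) = 1
g2 = OR(x3, g1) = OR(1, 1) = 1
g3 = OR(g1, g2) = OR(1, 1) = 1
g4 = NAND(g3, x2) = NAND(1, 1) = 0
So g4 = 0 as required.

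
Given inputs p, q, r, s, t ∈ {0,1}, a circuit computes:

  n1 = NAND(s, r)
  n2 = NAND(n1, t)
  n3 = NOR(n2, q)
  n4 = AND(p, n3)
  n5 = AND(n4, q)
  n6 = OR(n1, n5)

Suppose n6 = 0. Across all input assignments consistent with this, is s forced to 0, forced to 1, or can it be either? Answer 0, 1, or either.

1

n6 = OR(n1, n5) must be 0, so both n1 = 0 and n5 = 0.
n1 = NAND(s, r) must be 0, so both s = 1 and r = 1.
n5 = AND(n4, q) must be 0, so at least one of n4, q is 0.
Every assignment with n6 = 0 has s = 1; there are 8 such assignment(s).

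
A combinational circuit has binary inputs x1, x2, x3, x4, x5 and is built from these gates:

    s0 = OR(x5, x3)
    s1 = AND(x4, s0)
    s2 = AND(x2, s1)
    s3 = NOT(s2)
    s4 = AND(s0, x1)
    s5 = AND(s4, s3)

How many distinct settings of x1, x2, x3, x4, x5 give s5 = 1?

s5 = AND(s4, s3) must be 1, so both s4 = 1 and s3 = 1.
Enumerating the 32 input combinations, 9 give s5 = 1 and 23 give s5 = 0.

9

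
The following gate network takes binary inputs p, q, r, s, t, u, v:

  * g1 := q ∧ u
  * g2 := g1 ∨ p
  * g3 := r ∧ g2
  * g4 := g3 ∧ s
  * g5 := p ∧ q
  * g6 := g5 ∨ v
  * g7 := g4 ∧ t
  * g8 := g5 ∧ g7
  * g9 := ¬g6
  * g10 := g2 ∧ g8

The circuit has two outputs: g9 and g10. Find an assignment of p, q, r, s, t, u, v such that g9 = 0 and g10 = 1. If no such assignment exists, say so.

p=1, q=1, r=1, s=1, t=1, u=1, v=0

Check with p=1, q=1, r=1, s=1, t=1, u=1, v=0:
g1 = q ∧ u = 1 ∧ 1 = 1
g2 = g1 ∨ p = 1 ∨ 1 = 1
g3 = r ∧ g2 = 1 ∧ 1 = 1
g4 = g3 ∧ s = 1 ∧ 1 = 1
g5 = p ∧ q = 1 ∧ 1 = 1
g6 = g5 ∨ v = 1 ∨ 0 = 1
g7 = g4 ∧ t = 1 ∧ 1 = 1
g8 = g5 ∧ g7 = 1 ∧ 1 = 1
g9 = ¬g6 = ¬1 = 0
g10 = g2 ∧ g8 = 1 ∧ 1 = 1
So g9 = 0 and g10 = 1.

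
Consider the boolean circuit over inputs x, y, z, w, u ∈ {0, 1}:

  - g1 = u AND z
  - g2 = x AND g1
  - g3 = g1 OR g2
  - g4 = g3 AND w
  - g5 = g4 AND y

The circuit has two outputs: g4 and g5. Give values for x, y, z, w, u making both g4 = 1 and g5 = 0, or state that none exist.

x=0 y=0 z=1 w=1 u=1

Check with x=0 y=0 z=1 w=1 u=1:
g1 = u AND z = 1 AND 1 = 1
g2 = x AND g1 = 0 AND 1 = 0
g3 = g1 OR g2 = 1 OR 0 = 1
g4 = g3 AND w = 1 AND 1 = 1
g5 = g4 AND y = 1 AND 0 = 0
So g4 = 1 and g5 = 0.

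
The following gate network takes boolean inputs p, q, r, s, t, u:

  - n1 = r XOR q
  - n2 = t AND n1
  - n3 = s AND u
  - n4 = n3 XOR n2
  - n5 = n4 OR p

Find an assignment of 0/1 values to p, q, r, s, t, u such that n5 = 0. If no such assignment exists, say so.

n5 = n4 OR p must be 0, so both n4 = 0 and p = 0.
n4 = n3 XOR n2 must be 0, so n3 and n2 are equal.
Check with p=0 q=1 r=1 s=1 t=0 u=0:
n1 = r XOR q = 1 XOR 1 = 0
n2 = t AND n1 = 0 AND 0 = 0
n3 = s AND u = 1 AND 0 = 0
n4 = n3 XOR n2 = 0 XOR 0 = 0
n5 = n4 OR p = 0 OR 0 = 0
So n5 = 0 as required.

p=0 q=1 r=1 s=1 t=0 u=0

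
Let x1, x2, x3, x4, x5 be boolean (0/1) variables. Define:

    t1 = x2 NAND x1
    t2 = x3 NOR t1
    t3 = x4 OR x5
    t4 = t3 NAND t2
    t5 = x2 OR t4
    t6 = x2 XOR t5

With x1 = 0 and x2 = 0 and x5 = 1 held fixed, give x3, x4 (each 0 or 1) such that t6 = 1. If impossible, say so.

x3=1, x4=1

t6 = x2 XOR t5 must be 1, so x2 and t5 differ.
Check with x1 = 0 and x2 = 0 and x5 = 1 and x3=1, x4=1:
t1 = x2 NAND x1 = 0 NAND 0 = 1
t2 = x3 NOR t1 = 1 NOR 1 = 0
t3 = x4 OR x5 = 1 OR 1 = 1
t4 = t3 NAND t2 = 1 NAND 0 = 1
t5 = x2 OR t4 = 0 OR 1 = 1
t6 = x2 XOR t5 = 0 XOR 1 = 1
So t6 = 1.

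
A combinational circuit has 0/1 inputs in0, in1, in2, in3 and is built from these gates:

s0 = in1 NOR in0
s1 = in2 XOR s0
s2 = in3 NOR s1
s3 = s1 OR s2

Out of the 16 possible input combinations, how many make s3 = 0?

4

s3 = s1 OR s2 must be 0, so both s1 = 0 and s2 = 0.
s1 = in2 XOR s0 must be 0, so in2 and s0 are equal.
s2 = in3 NOR s1 must be 0, so at least one of in3, s1 is 1.
Satisfying assignments:
  in0=0, in1=0, in2=1, in3=1
  in0=0, in1=1, in2=0, in3=1
  in0=1, in1=0, in2=0, in3=1
  in0=1, in1=1, in2=0, in3=1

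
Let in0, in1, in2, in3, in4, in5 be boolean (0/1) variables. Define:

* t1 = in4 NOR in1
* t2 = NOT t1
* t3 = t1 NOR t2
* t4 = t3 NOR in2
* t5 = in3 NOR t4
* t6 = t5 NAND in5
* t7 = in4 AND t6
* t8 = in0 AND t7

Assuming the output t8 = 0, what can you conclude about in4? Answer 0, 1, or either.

either

Both values of in4 occur among assignments with t8 = 0:
  in4=0: in0=0, in1=0, in2=0, in3=0, in4=0, in5=0
  in4=1: in0=0, in1=0, in2=0, in3=0, in4=1, in5=0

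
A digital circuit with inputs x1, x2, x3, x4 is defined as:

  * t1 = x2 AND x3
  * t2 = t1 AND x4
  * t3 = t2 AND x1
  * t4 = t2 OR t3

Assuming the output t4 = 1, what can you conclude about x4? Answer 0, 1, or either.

t4 = t2 OR t3 must be 1, so at least one of t2, t3 is 1.
Every assignment with t4 = 1 has x4 = 1; there are 2 such assignment(s).
  x1=0, x2=1, x3=1, x4=1
  x1=1, x2=1, x3=1, x4=1

1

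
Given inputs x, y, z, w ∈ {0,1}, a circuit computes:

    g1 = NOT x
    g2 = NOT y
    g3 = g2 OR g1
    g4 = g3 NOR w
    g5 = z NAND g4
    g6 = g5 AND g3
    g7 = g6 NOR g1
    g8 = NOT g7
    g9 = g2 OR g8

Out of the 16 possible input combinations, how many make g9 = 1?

12

g9 = g2 OR g8 must be 1, so at least one of g2, g8 is 1.
Enumerating the 16 input combinations, 12 give g9 = 1 and 4 give g9 = 0.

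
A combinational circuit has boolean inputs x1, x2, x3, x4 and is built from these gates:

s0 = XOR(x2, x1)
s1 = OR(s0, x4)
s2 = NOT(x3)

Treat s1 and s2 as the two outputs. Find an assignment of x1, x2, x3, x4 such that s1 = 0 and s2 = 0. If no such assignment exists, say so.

x1=1, x2=1, x3=1, x4=0

Check with x1=1, x2=1, x3=1, x4=0:
s0 = XOR(x2, x1) = XOR(1, 1) = 0
s1 = OR(s0, x4) = OR(0, 0) = 0
s2 = NOT(x3) = NOT 1 = 0
So s1 = 0 and s2 = 0.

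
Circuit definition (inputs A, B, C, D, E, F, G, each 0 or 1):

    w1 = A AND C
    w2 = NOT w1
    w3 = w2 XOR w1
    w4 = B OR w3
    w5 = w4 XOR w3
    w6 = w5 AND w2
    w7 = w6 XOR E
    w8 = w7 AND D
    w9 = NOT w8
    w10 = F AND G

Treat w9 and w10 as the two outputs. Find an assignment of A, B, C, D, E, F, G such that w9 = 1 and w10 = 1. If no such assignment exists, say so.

A=0, B=0, C=1, D=1, E=0, F=1, G=1

Check with A=0, B=0, C=1, D=1, E=0, F=1, G=1:
w1 = A AND C = 0 AND 1 = 0
w2 = NOT w1 = NOT 0 = 1
w3 = w2 XOR w1 = 1 XOR 0 = 1
w4 = B OR w3 = 0 OR 1 = 1
w5 = w4 XOR w3 = 1 XOR 1 = 0
w6 = w5 AND w2 = 0 AND 1 = 0
w7 = w6 XOR E = 0 XOR 0 = 0
w8 = w7 AND D = 0 AND 1 = 0
w9 = NOT w8 = NOT 0 = 1
w10 = F AND G = 1 AND 1 = 1
So w9 = 1 and w10 = 1.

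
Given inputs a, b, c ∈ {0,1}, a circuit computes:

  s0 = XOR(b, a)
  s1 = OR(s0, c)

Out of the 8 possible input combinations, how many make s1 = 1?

6

s1 = OR(s0, c) must be 1, so at least one of s0, c is 1.
Enumerating the 8 input combinations, 6 give s1 = 1 and 2 give s1 = 0.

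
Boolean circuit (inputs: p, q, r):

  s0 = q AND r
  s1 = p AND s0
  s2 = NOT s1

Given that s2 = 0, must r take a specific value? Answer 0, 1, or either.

s2 = NOT s1 must be 0, so s1 = 1.
s1 = p AND s0 must be 1, so both p = 1 and s0 = 1.
Every assignment with s2 = 0 has r = 1; there are 1 such assignment(s).
  p=1, q=1, r=1

1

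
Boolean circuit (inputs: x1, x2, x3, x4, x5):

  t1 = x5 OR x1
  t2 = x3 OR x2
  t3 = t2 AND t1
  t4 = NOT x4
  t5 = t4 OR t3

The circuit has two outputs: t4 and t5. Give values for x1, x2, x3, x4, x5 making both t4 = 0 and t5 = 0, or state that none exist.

Check with x1=1, x2=0, x3=0, x4=1, x5=1:
t1 = x5 OR x1 = 1 OR 1 = 1
t2 = x3 OR x2 = 0 OR 0 = 0
t3 = t2 AND t1 = 0 AND 1 = 0
t4 = NOT x4 = NOT 1 = 0
t5 = t4 OR t3 = 0 OR 0 = 0
So t4 = 0 and t5 = 0.

x1=1, x2=0, x3=0, x4=1, x5=1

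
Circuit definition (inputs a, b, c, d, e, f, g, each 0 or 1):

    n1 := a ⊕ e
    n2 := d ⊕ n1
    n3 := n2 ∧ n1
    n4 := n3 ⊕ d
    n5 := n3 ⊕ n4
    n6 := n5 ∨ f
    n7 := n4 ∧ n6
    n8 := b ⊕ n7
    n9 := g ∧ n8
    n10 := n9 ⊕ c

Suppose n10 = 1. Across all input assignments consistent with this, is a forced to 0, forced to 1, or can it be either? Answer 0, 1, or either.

Both values of a occur among assignments with n10 = 1:
  a=0: a=0, b=0, c=0, d=0, e=1, f=1, g=1
  a=1: a=1, b=0, c=0, d=0, e=0, f=1, g=1

either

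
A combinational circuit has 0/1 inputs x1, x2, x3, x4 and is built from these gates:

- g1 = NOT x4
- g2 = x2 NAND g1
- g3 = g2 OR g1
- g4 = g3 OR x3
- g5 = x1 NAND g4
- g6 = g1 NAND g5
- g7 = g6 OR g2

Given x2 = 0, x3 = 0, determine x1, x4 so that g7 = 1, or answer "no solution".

x1=0, x4=0

Check with x2 = 0, x3 = 0 and x1=0, x4=0:
g1 = NOT x4 = NOT 0 = 1
g2 = x2 NAND g1 = 0 NAND 1 = 1
g3 = g2 OR g1 = 1 OR 1 = 1
g4 = g3 OR x3 = 1 OR 0 = 1
g5 = x1 NAND g4 = 0 NAND 1 = 1
g6 = g1 NAND g5 = 1 NAND 1 = 0
g7 = g6 OR g2 = 0 OR 1 = 1
So g7 = 1.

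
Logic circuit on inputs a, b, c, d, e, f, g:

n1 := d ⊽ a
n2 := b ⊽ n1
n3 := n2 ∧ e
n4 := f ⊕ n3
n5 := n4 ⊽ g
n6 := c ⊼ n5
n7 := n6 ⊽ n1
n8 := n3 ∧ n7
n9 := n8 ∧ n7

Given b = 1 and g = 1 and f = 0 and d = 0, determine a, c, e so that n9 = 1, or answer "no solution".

With b = 1 and g = 1 and f = 0 and d = 0 fixed, none of the 8 settings of a, c, e give n9 = 1.
For example, with a=1, c=0, e=1:
n1 = d ⊽ a = 0 ⊽ 1 = 0
n2 = b ⊽ n1 = 1 ⊽ 0 = 0
n3 = n2 ∧ e = 0 ∧ 1 = 0
n4 = f ⊕ n3 = 0 ⊕ 0 = 0
n5 = n4 ⊽ g = 0 ⊽ 1 = 0
n6 = c ⊼ n5 = 0 ⊼ 0 = 1
n7 = n6 ⊽ n1 = 1 ⊽ 0 = 0
n8 = n3 ∧ n7 = 0 ∧ 0 = 0
n9 = n8 ∧ n7 = 0 ∧ 0 = 0
giving n9 = 0 ≠ 1.

no solution exists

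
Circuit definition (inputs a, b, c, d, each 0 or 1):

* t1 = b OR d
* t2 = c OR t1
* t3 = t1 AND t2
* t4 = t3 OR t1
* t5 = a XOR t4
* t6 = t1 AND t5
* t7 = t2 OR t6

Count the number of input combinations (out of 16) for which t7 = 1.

14

t7 = t2 OR t6 must be 1, so at least one of t2, t6 is 1.
Enumerating the 16 input combinations, 14 give t7 = 1 and 2 give t7 = 0.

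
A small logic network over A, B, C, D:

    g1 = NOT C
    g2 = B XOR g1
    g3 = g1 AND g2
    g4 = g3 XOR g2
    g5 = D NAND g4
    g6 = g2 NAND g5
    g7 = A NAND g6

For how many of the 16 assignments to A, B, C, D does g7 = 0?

g7 = A NAND g6 must be 0, so both A = 1 and g6 = 1.
Enumerating the 16 input combinations, 5 give g7 = 0 and 11 give g7 = 1.

5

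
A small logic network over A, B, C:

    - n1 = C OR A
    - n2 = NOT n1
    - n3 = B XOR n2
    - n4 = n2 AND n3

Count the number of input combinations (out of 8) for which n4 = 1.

1

n4 = n2 AND n3 must be 1, so both n2 = 1 and n3 = 1.
n2 = NOT n1 must be 1, so n1 = 0.
Satisfying assignments:
  A=0, B=0, C=0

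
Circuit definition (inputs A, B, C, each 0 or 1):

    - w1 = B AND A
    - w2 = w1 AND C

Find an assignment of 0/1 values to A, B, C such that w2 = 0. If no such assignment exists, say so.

A=1 B=0 C=1

Check with A=1 B=0 C=1:
w1 = B AND A = 0 AND 1 = 0
w2 = w1 AND C = 0 AND 1 = 0
So w2 = 0 as required.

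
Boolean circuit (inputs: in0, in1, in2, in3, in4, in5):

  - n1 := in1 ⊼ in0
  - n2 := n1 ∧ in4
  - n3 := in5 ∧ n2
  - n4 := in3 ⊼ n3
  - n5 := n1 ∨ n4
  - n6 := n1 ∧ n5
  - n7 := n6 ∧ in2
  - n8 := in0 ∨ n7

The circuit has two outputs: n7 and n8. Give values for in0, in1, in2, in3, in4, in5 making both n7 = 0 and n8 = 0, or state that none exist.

in0=0, in1=1, in2=0, in3=0, in4=1, in5=1

Check with in0=0, in1=1, in2=0, in3=0, in4=1, in5=1:
n1 = in1 ⊼ in0 = 1 ⊼ 0 = 1
n2 = n1 ∧ in4 = 1 ∧ 1 = 1
n3 = in5 ∧ n2 = 1 ∧ 1 = 1
n4 = in3 ⊼ n3 = 0 ⊼ 1 = 1
n5 = n1 ∨ n4 = 1 ∨ 1 = 1
n6 = n1 ∧ n5 = 1 ∧ 1 = 1
n7 = n6 ∧ in2 = 1 ∧ 0 = 0
n8 = in0 ∨ n7 = 0 ∨ 0 = 0
So n7 = 0 and n8 = 0.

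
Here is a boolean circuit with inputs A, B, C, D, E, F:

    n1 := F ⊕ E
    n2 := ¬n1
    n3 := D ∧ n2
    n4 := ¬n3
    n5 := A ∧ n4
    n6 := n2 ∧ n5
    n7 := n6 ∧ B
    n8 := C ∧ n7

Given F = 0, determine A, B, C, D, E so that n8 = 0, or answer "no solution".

A=1, B=0, C=1, D=0, E=1

Check with F = 0 and A=1, B=0, C=1, D=0, E=1:
n1 = F ⊕ E = 0 ⊕ 1 = 1
n2 = ¬n1 = ¬1 = 0
n3 = D ∧ n2 = 0 ∧ 0 = 0
n4 = ¬n3 = ¬0 = 1
n5 = A ∧ n4 = 1 ∧ 1 = 1
n6 = n2 ∧ n5 = 0 ∧ 1 = 0
n7 = n6 ∧ B = 0 ∧ 0 = 0
n8 = C ∧ n7 = 1 ∧ 0 = 0
So n8 = 0.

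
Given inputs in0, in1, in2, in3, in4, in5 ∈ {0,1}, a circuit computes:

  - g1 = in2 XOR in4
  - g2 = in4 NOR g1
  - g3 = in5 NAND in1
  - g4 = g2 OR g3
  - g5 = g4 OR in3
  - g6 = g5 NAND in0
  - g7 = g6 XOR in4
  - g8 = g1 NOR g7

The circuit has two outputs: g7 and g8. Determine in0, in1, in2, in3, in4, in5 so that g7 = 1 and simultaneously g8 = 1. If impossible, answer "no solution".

Across all 64 input combinations, none give both g7 = 1 and g8 = 1.

no solution exists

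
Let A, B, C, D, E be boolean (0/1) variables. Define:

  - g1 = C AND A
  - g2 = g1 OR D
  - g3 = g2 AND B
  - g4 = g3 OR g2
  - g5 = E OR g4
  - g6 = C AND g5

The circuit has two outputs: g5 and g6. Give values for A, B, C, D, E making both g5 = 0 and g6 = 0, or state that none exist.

Check with A=1 B=0 C=0 D=0 E=0:
g1 = C AND A = 0 AND 1 = 0
g2 = g1 OR D = 0 OR 0 = 0
g3 = g2 AND B = 0 AND 0 = 0
g4 = g3 OR g2 = 0 OR 0 = 0
g5 = E OR g4 = 0 OR 0 = 0
g6 = C AND g5 = 0 AND 0 = 0
So g5 = 0 and g6 = 0.

A=1 B=0 C=0 D=0 E=0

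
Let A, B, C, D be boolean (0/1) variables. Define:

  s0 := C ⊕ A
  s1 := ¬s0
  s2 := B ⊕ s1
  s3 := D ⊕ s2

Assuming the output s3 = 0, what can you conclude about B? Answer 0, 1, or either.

Both values of B occur among assignments with s3 = 0:
  B=0: A=0, B=0, C=0, D=1
  B=1: A=0, B=1, C=0, D=0

either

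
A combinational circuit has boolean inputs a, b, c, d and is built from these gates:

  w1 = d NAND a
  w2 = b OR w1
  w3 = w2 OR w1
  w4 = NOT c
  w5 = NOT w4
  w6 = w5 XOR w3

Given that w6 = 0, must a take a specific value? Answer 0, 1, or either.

either

Both values of a occur among assignments with w6 = 0:
  a=0: a=0, b=0, c=1, d=0
  a=1: a=1, b=0, c=0, d=1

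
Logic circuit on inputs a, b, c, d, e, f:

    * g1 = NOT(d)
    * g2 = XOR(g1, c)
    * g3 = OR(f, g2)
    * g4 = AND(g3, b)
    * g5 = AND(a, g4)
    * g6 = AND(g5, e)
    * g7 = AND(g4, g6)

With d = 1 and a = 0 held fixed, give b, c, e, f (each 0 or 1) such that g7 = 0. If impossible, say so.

Check with d = 1 and a = 0 and b=1, c=1, e=1, f=0:
g1 = NOT(d) = NOT 1 = 0
g2 = XOR(g1, c) = XOR(0, 1) = 1
g3 = OR(f, g2) = OR(0, 1) = 1
g4 = AND(g3, b) = AND(1, 1) = 1
g5 = AND(a, g4) = AND(0, 1) = 0
g6 = AND(g5, e) = AND(0, 1) = 0
g7 = AND(g4, g6) = AND(1, 0) = 0
So g7 = 0.

b=1 c=1 e=1 f=0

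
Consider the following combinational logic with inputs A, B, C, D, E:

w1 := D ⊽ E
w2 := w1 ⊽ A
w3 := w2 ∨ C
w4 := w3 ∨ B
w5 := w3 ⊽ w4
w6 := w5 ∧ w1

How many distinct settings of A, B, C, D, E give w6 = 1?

2

w6 = w5 ∧ w1 must be 1, so both w5 = 1 and w1 = 1.
Satisfying assignments:
  A=0, B=0, C=0, D=0, E=0
  A=1, B=0, C=0, D=0, E=0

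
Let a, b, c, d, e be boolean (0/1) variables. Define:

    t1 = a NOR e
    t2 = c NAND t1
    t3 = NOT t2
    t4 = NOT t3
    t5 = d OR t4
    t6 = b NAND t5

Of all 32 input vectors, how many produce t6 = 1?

t6 = b NAND t5 must be 1, so at least one of b, t5 is 0.
Enumerating the 32 input combinations, 17 give t6 = 1 and 15 give t6 = 0.

17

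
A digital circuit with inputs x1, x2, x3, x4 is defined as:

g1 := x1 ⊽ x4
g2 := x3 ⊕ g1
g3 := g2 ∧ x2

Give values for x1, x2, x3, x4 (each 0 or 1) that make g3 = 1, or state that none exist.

g3 = g2 ∧ x2 must be 1, so both g2 = 1 and x2 = 1.
g2 = x3 ⊕ g1 must be 1, so x3 and g1 differ.
Check with x1=0, x2=1, x3=0, x4=0:
g1 = x1 ⊽ x4 = 0 ⊽ 0 = 1
g2 = x3 ⊕ g1 = 0 ⊕ 1 = 1
g3 = g2 ∧ x2 = 1 ∧ 1 = 1
So g3 = 1 as required.

x1=0, x2=1, x3=0, x4=0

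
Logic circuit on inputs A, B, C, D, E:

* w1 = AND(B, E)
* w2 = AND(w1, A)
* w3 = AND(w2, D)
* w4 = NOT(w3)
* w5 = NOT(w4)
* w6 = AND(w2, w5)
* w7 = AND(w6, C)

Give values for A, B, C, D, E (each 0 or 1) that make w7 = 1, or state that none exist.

w7 = AND(w6, C) must be 1, so both w6 = 1 and C = 1.
w6 = AND(w2, w5) must be 1, so both w2 = 1 and w5 = 1.
w2 = AND(w1, A) must be 1, so both w1 = 1 and A = 1.
Check with A=1 B=1 C=1 D=1 E=1:
w1 = AND(B, E) = AND(1, 1) = 1
w2 = AND(w1, A) = AND(1, 1) = 1
w3 = AND(w2, D) = AND(1, 1) = 1
w4 = NOT(w3) = NOT 1 = 0
w5 = NOT(w4) = NOT 0 = 1
w6 = AND(w2, w5) = AND(1, 1) = 1
w7 = AND(w6, C) = AND(1, 1) = 1
So w7 = 1 as required.

A=1 B=1 C=1 D=1 E=1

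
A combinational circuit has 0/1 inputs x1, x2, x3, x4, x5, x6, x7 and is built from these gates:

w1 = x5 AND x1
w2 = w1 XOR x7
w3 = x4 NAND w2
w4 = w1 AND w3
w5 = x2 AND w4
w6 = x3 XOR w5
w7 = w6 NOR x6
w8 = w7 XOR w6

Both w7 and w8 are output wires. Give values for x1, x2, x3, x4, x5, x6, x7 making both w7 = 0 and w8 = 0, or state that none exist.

Check with x1=0 x2=0 x3=0 x4=1 x5=1 x6=1 x7=0:
w1 = x5 AND x1 = 1 AND 0 = 0
w2 = w1 XOR x7 = 0 XOR 0 = 0
w3 = x4 NAND w2 = 1 NAND 0 = 1
w4 = w1 AND w3 = 0 AND 1 = 0
w5 = x2 AND w4 = 0 AND 0 = 0
w6 = x3 XOR w5 = 0 XOR 0 = 0
w7 = w6 NOR x6 = 0 NOR 1 = 0
w8 = w7 XOR w6 = 0 XOR 0 = 0
So w7 = 0 and w8 = 0.

x1=0 x2=0 x3=0 x4=1 x5=1 x6=1 x7=0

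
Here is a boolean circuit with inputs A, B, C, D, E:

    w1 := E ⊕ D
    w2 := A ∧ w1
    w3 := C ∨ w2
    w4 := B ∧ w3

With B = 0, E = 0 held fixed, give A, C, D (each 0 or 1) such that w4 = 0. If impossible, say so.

w4 = B ∧ w3 must be 0, so at least one of B, w3 is 0.
Check with B = 0, E = 0 and A=0, C=1, D=1:
w1 = E ⊕ D = 0 ⊕ 1 = 1
w2 = A ∧ w1 = 0 ∧ 1 = 0
w3 = C ∨ w2 = 1 ∨ 0 = 1
w4 = B ∧ w3 = 0 ∧ 1 = 0
So w4 = 0.

A=0 C=1 D=1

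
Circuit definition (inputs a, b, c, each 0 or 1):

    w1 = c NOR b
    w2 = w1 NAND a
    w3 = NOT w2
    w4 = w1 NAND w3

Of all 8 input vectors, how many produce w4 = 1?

w4 = w1 NAND w3 must be 1, so at least one of w1, w3 is 0.
Enumerating the 8 input combinations, 7 give w4 = 1 and 1 give w4 = 0.

7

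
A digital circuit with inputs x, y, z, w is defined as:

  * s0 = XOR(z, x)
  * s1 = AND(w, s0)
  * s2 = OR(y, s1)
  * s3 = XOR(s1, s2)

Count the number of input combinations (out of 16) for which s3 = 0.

10

s3 = XOR(s1, s2) must be 0, so s1 and s2 are equal.
Enumerating the 16 input combinations, 10 give s3 = 0 and 6 give s3 = 1.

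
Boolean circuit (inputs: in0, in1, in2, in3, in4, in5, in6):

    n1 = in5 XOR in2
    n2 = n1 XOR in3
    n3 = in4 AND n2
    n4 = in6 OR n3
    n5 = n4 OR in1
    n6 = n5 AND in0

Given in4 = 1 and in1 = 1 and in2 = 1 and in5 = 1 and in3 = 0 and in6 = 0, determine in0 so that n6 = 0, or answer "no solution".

n6 = n5 AND in0 must be 0, so at least one of n5, in0 is 0.
Check with in4 = 1 and in1 = 1 and in2 = 1 and in5 = 1 and in3 = 0 and in6 = 0 and in0=0:
n1 = in5 XOR in2 = 1 XOR 1 = 0
n2 = n1 XOR in3 = 0 XOR 0 = 0
n3 = in4 AND n2 = 1 AND 0 = 0
n4 = in6 OR n3 = 0 OR 0 = 0
n5 = n4 OR in1 = 0 OR 1 = 1
n6 = n5 AND in0 = 1 AND 0 = 0
So n6 = 0.

in0=0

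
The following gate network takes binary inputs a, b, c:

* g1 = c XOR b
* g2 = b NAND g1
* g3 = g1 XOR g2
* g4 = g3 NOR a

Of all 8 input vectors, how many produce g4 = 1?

g4 = g3 NOR a must be 1, so both g3 = 0 and a = 0.
g3 = g1 XOR g2 must be 0, so g1 and g2 are equal.
Enumerating the 8 input combinations, 1 give g4 = 1 and 7 give g4 = 0.

1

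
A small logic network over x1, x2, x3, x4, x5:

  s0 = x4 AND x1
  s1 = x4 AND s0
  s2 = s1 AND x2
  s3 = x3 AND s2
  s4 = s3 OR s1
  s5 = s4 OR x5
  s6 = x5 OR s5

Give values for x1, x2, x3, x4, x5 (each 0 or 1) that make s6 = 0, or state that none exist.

Check with x1=1, x2=1, x3=1, x4=0, x5=0:
s0 = x4 AND x1 = 0 AND 1 = 0
s1 = x4 AND s0 = 0 AND 0 = 0
s2 = s1 AND x2 = 0 AND 1 = 0
s3 = x3 AND s2 = 1 AND 0 = 0
s4 = s3 OR s1 = 0 OR 0 = 0
s5 = s4 OR x5 = 0 OR 0 = 0
s6 = x5 OR s5 = 0 OR 0 = 0
So s6 = 0 as required.

x1=1, x2=1, x3=1, x4=0, x5=0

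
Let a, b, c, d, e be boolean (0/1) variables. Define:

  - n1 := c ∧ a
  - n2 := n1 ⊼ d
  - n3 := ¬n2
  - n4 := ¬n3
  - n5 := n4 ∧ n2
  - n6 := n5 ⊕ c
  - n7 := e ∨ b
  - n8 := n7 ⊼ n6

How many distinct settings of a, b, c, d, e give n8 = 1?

17

n8 = n7 ⊼ n6 must be 1, so at least one of n7, n6 is 0.
Enumerating the 32 input combinations, 17 give n8 = 1 and 15 give n8 = 0.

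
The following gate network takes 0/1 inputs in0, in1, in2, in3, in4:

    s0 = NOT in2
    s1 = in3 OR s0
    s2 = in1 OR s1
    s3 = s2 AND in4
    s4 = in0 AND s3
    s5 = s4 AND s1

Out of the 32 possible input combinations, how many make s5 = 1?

s5 = s4 AND s1 must be 1, so both s4 = 1 and s1 = 1.
s4 = in0 AND s3 must be 1, so both in0 = 1 and s3 = 1.
Satisfying assignments:
  in0=1, in1=0, in2=0, in3=0, in4=1
  in0=1, in1=0, in2=0, in3=1, in4=1
  in0=1, in1=0, in2=1, in3=1, in4=1
  in0=1, in1=1, in2=0, in3=0, in4=1
  in0=1, in1=1, in2=0, in3=1, in4=1
  in0=1, in1=1, in2=1, in3=1, in4=1

6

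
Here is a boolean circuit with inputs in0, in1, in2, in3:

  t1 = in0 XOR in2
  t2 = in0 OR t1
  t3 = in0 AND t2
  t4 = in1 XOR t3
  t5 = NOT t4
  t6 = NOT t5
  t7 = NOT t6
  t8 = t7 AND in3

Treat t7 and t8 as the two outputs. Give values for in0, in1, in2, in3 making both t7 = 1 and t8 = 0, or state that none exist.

Check with in0=1, in1=1, in2=0, in3=0:
t1 = in0 XOR in2 = 1 XOR 0 = 1
t2 = in0 OR t1 = 1 OR 1 = 1
t3 = in0 AND t2 = 1 AND 1 = 1
t4 = in1 XOR t3 = 1 XOR 1 = 0
t5 = NOT t4 = NOT 0 = 1
t6 = NOT t5 = NOT 1 = 0
t7 = NOT t6 = NOT 0 = 1
t8 = t7 AND in3 = 1 AND 0 = 0
So t7 = 1 and t8 = 0.

in0=1, in1=1, in2=0, in3=0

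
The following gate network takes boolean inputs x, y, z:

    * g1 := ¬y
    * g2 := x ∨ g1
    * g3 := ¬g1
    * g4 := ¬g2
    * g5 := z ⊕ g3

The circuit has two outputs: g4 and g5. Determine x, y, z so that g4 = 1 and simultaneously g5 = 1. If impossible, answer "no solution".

x=0, y=1, z=0

Check with x=0, y=1, z=0:
g1 = ¬y = ¬1 = 0
g2 = x ∨ g1 = 0 ∨ 0 = 0
g3 = ¬g1 = ¬0 = 1
g4 = ¬g2 = ¬0 = 1
g5 = z ⊕ g3 = 0 ⊕ 1 = 1
So g4 = 1 and g5 = 1.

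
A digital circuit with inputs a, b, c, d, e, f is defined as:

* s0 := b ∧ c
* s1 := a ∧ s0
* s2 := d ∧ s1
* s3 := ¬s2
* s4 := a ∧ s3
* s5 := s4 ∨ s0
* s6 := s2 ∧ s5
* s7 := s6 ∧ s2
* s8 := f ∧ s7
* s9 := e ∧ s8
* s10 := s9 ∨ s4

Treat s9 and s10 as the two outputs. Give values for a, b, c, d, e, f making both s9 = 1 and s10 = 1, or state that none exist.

Check with a=1, b=1, c=1, d=1, e=1, f=1:
s0 = b ∧ c = 1 ∧ 1 = 1
s1 = a ∧ s0 = 1 ∧ 1 = 1
s2 = d ∧ s1 = 1 ∧ 1 = 1
s3 = ¬s2 = ¬1 = 0
s4 = a ∧ s3 = 1 ∧ 0 = 0
s5 = s4 ∨ s0 = 0 ∨ 1 = 1
s6 = s2 ∧ s5 = 1 ∧ 1 = 1
s7 = s6 ∧ s2 = 1 ∧ 1 = 1
s8 = f ∧ s7 = 1 ∧ 1 = 1
s9 = e ∧ s8 = 1 ∧ 1 = 1
s10 = s9 ∨ s4 = 1 ∨ 0 = 1
So s9 = 1 and s10 = 1.

a=1, b=1, c=1, d=1, e=1, f=1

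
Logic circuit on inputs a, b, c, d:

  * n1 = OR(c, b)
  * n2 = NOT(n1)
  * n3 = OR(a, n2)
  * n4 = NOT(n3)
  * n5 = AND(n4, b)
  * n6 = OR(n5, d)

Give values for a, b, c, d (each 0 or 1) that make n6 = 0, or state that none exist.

Check with a=0, b=0, c=0, d=0:
n1 = OR(c, b) = OR(0, 0) = 0
n2 = NOT(n1) = NOT 0 = 1
n3 = OR(a, n2) = OR(0, 1) = 1
n4 = NOT(n3) = NOT 1 = 0
n5 = AND(n4, b) = AND(0, 0) = 0
n6 = OR(n5, d) = OR(0, 0) = 0
So n6 = 0 as required.

a=0, b=0, c=0, d=0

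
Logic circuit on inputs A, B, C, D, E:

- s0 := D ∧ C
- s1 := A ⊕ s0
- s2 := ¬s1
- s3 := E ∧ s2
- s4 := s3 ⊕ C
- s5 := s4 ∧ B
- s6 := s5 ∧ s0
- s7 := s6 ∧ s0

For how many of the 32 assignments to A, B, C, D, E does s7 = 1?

3

s7 = s6 ∧ s0 must be 1, so both s6 = 1 and s0 = 1.
s6 = s5 ∧ s0 must be 1, so both s5 = 1 and s0 = 1.
s0 = D ∧ C must be 1, so both D = 1 and C = 1.
Satisfying assignments:
  A=0, B=1, C=1, D=1, E=0
  A=0, B=1, C=1, D=1, E=1
  A=1, B=1, C=1, D=1, E=0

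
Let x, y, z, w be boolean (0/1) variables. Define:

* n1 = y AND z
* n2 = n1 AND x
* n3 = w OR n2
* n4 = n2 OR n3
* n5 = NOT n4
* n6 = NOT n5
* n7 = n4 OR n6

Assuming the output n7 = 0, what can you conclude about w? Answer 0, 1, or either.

n7 = n4 OR n6 must be 0, so both n4 = 0 and n6 = 0.
n4 = n2 OR n3 must be 0, so both n2 = 0 and n3 = 0.
Every assignment with n7 = 0 has w = 0; there are 7 such assignment(s).

0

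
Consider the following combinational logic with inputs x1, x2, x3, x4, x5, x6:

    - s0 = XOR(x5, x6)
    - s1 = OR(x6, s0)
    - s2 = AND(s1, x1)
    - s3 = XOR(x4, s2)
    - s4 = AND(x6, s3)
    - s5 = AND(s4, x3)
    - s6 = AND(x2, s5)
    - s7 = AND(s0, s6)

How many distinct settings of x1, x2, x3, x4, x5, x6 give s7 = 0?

s7 = AND(s0, s6) must be 0, so at least one of s0, s6 is 0.
Enumerating the 64 input combinations, 62 give s7 = 0 and 2 give s7 = 1.

62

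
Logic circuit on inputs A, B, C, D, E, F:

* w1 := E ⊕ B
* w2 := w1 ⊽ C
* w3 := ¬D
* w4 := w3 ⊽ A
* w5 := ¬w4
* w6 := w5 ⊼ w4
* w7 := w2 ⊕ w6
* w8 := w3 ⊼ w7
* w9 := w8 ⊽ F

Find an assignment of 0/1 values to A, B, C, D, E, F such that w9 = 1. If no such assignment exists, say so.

Check with A=1, B=1, C=1, D=0, E=0, F=0:
w1 = E ⊕ B = 0 ⊕ 1 = 1
w2 = w1 ⊽ C = 1 ⊽ 1 = 0
w3 = ¬D = ¬0 = 1
w4 = w3 ⊽ A = 1 ⊽ 1 = 0
w5 = ¬w4 = ¬0 = 1
w6 = w5 ⊼ w4 = 1 ⊼ 0 = 1
w7 = w2 ⊕ w6 = 0 ⊕ 1 = 1
w8 = w3 ⊼ w7 = 1 ⊼ 1 = 0
w9 = w8 ⊽ F = 0 ⊽ 0 = 1
So w9 = 1 as required.

A=1, B=1, C=1, D=0, E=0, F=0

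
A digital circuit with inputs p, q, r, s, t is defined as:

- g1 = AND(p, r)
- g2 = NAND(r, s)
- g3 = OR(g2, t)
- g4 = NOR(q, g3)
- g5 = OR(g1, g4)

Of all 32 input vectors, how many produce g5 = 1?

g5 = OR(g1, g4) must be 1, so at least one of g1, g4 is 1.
Enumerating the 32 input combinations, 9 give g5 = 1 and 23 give g5 = 0.

9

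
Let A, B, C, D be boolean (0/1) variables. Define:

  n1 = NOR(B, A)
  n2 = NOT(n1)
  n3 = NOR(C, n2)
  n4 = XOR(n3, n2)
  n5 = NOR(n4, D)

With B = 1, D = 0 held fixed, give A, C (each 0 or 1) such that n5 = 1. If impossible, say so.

With B = 1, D = 0 fixed, none of the 4 settings of A, C give n5 = 1.
For example, with A=0, C=0:
n1 = NOR(B, A) = NOR(1, 0) = 0
n2 = NOT(n1) = NOT 0 = 1
n3 = NOR(C, n2) = NOR(0, 1) = 0
n4 = XOR(n3, n2) = XOR(0, 1) = 1
n5 = NOR(n4, D) = NOR(1, 0) = 0
giving n5 = 0 ≠ 1.

no solution exists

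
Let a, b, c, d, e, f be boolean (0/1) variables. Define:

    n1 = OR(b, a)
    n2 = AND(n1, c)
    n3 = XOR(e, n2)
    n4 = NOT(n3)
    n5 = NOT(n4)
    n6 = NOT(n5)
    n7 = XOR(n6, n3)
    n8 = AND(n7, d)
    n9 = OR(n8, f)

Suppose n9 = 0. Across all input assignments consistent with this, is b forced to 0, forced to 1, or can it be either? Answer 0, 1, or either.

Both values of b occur among assignments with n9 = 0:
  b=0: a=0, b=0, c=0, d=0, e=0, f=0
  b=1: a=0, b=1, c=0, d=0, e=0, f=0

either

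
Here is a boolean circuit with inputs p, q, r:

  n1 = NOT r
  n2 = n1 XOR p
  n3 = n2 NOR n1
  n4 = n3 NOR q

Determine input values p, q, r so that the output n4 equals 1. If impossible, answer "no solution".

n4 = n3 NOR q must be 1, so both n3 = 0 and q = 0.
n3 = n2 NOR n1 must be 0, so at least one of n2, n1 is 1.
Check with p=1, q=0, r=1:
n1 = NOT r = NOT 1 = 0
n2 = n1 XOR p = 0 XOR 1 = 1
n3 = n2 NOR n1 = 1 NOR 0 = 0
n4 = n3 NOR q = 0 NOR 0 = 1
So n4 = 1 as required.

p=1, q=0, r=1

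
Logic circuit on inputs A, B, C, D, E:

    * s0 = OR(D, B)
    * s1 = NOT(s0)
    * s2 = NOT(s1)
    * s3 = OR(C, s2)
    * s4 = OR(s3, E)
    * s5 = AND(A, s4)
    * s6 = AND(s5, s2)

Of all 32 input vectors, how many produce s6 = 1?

s6 = AND(s5, s2) must be 1, so both s5 = 1 and s2 = 1.
s5 = AND(A, s4) must be 1, so both A = 1 and s4 = 1.
Enumerating the 32 input combinations, 12 give s6 = 1 and 20 give s6 = 0.

12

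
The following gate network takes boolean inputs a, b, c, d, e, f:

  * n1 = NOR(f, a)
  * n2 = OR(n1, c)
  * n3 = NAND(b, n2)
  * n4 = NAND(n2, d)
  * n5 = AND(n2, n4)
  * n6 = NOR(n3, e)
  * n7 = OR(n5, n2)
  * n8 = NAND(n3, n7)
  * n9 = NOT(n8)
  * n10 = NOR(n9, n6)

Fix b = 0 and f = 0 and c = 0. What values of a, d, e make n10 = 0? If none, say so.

n10 = NOR(n9, n6) must be 0, so at least one of n9, n6 is 1.
Check with b = 0 and f = 0 and c = 0 and a=0, d=1, e=0:
n1 = NOR(f, a) = NOR(0, 0) = 1
n2 = OR(n1, c) = OR(1, 0) = 1
n3 = NAND(b, n2) = NAND(0, 1) = 1
n4 = NAND(n2, d) = NAND(1, 1) = 0
n5 = AND(n2, n4) = AND(1, 0) = 0
n6 = NOR(n3, e) = NOR(1, 0) = 0
n7 = OR(n5, n2) = OR(0, 1) = 1
n8 = NAND(n3, n7) = NAND(1, 1) = 0
n9 = NOT(n8) = NOT 0 = 1
n10 = NOR(n9, n6) = NOR(1, 0) = 0
So n10 = 0.

a=0, d=1, e=0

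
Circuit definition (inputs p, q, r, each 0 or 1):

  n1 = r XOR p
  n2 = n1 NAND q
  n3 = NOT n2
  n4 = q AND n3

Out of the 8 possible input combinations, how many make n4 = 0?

6

n4 = q AND n3 must be 0, so at least one of q, n3 is 0.
Satisfying assignments:
  p=0, q=0, r=0
  p=0, q=0, r=1
  p=0, q=1, r=0
  p=1, q=0, r=0
  p=1, q=0, r=1
  p=1, q=1, r=1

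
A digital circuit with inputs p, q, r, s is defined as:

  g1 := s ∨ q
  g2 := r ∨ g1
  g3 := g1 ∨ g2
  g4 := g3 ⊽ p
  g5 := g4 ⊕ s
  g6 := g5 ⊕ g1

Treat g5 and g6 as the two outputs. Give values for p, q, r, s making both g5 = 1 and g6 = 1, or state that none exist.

p=0, q=0, r=0, s=0

Check with p=0, q=0, r=0, s=0:
g1 = s ∨ q = 0 ∨ 0 = 0
g2 = r ∨ g1 = 0 ∨ 0 = 0
g3 = g1 ∨ g2 = 0 ∨ 0 = 0
g4 = g3 ⊽ p = 0 ⊽ 0 = 1
g5 = g4 ⊕ s = 1 ⊕ 0 = 1
g6 = g5 ⊕ g1 = 1 ⊕ 0 = 1
So g5 = 1 and g6 = 1.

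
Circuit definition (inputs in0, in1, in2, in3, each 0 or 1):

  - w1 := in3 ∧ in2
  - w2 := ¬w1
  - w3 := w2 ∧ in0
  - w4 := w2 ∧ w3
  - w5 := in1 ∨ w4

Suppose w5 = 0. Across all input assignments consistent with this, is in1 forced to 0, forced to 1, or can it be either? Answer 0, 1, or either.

0

w5 = in1 ∨ w4 must be 0, so both in1 = 0 and w4 = 0.
Every assignment with w5 = 0 has in1 = 0; there are 5 such assignment(s).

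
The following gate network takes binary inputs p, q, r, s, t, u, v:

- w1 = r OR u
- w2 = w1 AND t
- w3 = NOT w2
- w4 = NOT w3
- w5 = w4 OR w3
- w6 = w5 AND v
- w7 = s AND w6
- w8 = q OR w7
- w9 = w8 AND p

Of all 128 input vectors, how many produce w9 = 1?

w9 = w8 AND p must be 1, so both w8 = 1 and p = 1.
Enumerating the 128 input combinations, 40 give w9 = 1 and 88 give w9 = 0.

40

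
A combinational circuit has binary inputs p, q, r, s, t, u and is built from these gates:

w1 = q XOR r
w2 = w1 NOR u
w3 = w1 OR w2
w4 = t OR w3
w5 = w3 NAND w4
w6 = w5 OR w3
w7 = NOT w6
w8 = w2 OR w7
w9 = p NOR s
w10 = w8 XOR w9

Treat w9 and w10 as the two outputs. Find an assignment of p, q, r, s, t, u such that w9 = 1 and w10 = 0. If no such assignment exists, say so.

Check with p=0 q=0 r=0 s=0 t=1 u=0:
w1 = q XOR r = 0 XOR 0 = 0
w2 = w1 NOR u = 0 NOR 0 = 1
w3 = w1 OR w2 = 0 OR 1 = 1
w4 = t OR w3 = 1 OR 1 = 1
w5 = w3 NAND w4 = 1 NAND 1 = 0
w6 = w5 OR w3 = 0 OR 1 = 1
w7 = NOT w6 = NOT 1 = 0
w8 = w2 OR w7 = 1 OR 0 = 1
w9 = p NOR s = 0 NOR 0 = 1
w10 = w8 XOR w9 = 1 XOR 1 = 0
So w9 = 1 and w10 = 0.

p=0 q=0 r=0 s=0 t=1 u=0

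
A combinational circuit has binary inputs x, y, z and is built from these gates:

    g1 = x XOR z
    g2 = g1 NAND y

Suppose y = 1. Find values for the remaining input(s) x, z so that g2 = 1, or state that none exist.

Check with y = 1 and x=1, z=1:
g1 = x XOR z = 1 XOR 1 = 0
g2 = g1 NAND y = 0 NAND 1 = 1
So g2 = 1.

x=1, z=1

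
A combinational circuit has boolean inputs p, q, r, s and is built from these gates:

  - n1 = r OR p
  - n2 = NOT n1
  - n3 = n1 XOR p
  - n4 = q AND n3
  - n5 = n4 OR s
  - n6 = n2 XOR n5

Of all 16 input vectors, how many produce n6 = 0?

7

n6 = n2 XOR n5 must be 0, so n2 and n5 are equal.
Enumerating the 16 input combinations, 7 give n6 = 0 and 9 give n6 = 1.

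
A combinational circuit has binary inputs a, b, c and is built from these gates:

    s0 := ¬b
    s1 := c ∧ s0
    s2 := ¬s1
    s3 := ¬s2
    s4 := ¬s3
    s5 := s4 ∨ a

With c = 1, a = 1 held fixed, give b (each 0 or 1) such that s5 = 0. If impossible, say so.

With c = 1, a = 1 fixed, none of the 2 settings of b give s5 = 0.
For example, with b=0:
s0 = ¬b = ¬0 = 1
s1 = c ∧ s0 = 1 ∧ 1 = 1
s2 = ¬s1 = ¬1 = 0
s3 = ¬s2 = ¬0 = 1
s4 = ¬s3 = ¬1 = 0
s5 = s4 ∨ a = 0 ∨ 1 = 1
giving s5 = 1 ≠ 0.

no solution exists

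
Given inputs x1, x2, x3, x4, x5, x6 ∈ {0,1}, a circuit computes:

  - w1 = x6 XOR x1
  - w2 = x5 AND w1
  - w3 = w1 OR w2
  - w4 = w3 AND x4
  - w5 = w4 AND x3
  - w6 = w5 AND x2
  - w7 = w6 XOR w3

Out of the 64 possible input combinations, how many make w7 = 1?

28

w7 = w6 XOR w3 must be 1, so w6 and w3 differ.
Enumerating the 64 input combinations, 28 give w7 = 1 and 36 give w7 = 0.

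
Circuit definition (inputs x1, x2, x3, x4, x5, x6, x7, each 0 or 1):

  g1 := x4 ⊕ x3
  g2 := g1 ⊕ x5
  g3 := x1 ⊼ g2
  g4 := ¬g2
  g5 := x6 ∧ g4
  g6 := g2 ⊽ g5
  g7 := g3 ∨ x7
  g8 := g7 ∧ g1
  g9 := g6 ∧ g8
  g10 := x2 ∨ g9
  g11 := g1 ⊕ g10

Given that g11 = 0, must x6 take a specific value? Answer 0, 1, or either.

either

Both values of x6 occur among assignments with g11 = 0:
  x6=0: x1=0, x2=0, x3=0, x4=0, x5=0, x6=0, x7=0
  x6=1: x1=0, x2=0, x3=0, x4=0, x5=0, x6=1, x7=0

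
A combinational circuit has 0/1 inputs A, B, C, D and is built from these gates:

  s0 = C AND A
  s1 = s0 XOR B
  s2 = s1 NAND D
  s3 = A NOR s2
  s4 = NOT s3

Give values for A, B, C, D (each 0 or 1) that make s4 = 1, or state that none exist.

s4 = NOT s3 must be 1, so s3 = 0.
s3 = A NOR s2 must be 0, so at least one of A, s2 is 1.
Check with A=0, B=0, C=1, D=0:
s0 = C AND A = 1 AND 0 = 0
s1 = s0 XOR B = 0 XOR 0 = 0
s2 = s1 NAND D = 0 NAND 0 = 1
s3 = A NOR s2 = 0 NOR 1 = 0
s4 = NOT s3 = NOT 0 = 1
So s4 = 1 as required.

A=0, B=0, C=1, D=0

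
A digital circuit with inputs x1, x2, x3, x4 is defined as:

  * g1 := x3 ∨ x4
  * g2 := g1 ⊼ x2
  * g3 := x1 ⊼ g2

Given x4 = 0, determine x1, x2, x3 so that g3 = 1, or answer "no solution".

x1=0, x2=0, x3=1

g3 = x1 ⊼ g2 must be 1, so at least one of x1, g2 is 0.
Check with x4 = 0 and x1=0, x2=0, x3=1:
g1 = x3 ∨ x4 = 1 ∨ 0 = 1
g2 = g1 ⊼ x2 = 1 ⊼ 0 = 1
g3 = x1 ⊼ g2 = 0 ⊼ 1 = 1
So g3 = 1.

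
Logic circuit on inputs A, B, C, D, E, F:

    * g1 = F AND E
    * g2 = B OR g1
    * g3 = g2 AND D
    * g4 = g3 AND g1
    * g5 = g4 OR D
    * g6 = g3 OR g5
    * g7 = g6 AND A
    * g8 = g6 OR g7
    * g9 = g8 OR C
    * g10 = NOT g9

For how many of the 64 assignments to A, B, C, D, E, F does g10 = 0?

g10 = NOT g9 must be 0, so g9 = 1.
Enumerating the 64 input combinations, 48 give g10 = 0 and 16 give g10 = 1.

48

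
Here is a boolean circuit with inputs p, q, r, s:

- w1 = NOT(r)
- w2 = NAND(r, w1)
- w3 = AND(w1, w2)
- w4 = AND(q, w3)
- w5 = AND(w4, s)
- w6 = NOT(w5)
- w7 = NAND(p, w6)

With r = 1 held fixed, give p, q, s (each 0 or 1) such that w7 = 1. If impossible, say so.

p=0 q=0 s=1

w7 = NAND(p, w6) must be 1, so at least one of p, w6 is 0.
Check with r = 1 and p=0, q=0, s=1:
w1 = NOT(r) = NOT 1 = 0
w2 = NAND(r, w1) = NAND(1, 0) = 1
w3 = AND(w1, w2) = AND(0, 1) = 0
w4 = AND(q, w3) = AND(0, 0) = 0
w5 = AND(w4, s) = AND(0, 1) = 0
w6 = NOT(w5) = NOT 0 = 1
w7 = NAND(p, w6) = NAND(0, 1) = 1
So w7 = 1.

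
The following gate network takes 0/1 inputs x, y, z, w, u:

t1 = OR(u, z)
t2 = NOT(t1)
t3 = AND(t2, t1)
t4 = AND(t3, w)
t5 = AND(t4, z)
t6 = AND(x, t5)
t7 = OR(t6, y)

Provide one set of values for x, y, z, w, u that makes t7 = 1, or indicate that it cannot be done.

t7 = OR(t6, y) must be 1, so at least one of t6, y is 1.
Check with x=1 y=1 z=0 w=0 u=0:
t1 = OR(u, z) = OR(0, 0) = 0
t2 = NOT(t1) = NOT 0 = 1
t3 = AND(t2, t1) = AND(1, 0) = 0
t4 = AND(t3, w) = AND(0, 0) = 0
t5 = AND(t4, z) = AND(0, 0) = 0
t6 = AND(x, t5) = AND(1, 0) = 0
t7 = OR(t6, y) = OR(0, 1) = 1
So t7 = 1 as required.

x=1 y=1 z=0 w=0 u=0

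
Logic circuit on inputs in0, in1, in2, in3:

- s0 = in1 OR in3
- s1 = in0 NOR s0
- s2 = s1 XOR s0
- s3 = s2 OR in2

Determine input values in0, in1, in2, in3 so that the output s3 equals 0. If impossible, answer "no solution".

s3 = s2 OR in2 must be 0, so both s2 = 0 and in2 = 0.
s2 = s1 XOR s0 must be 0, so s1 and s0 are equal.
Check with in0=1 in1=0 in2=0 in3=0:
s0 = in1 OR in3 = 0 OR 0 = 0
s1 = in0 NOR s0 = 1 NOR 0 = 0
s2 = s1 XOR s0 = 0 XOR 0 = 0
s3 = s2 OR in2 = 0 OR 0 = 0
So s3 = 0 as required.

in0=1 in1=0 in2=0 in3=0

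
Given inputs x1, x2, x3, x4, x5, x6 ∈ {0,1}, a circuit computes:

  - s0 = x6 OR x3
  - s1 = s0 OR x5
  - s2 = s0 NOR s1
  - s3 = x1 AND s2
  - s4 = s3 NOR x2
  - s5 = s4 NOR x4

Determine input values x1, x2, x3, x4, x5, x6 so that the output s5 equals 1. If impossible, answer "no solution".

x1=1, x2=1, x3=0, x4=0, x5=0, x6=1

Check with x1=1, x2=1, x3=0, x4=0, x5=0, x6=1:
s0 = x6 OR x3 = 1 OR 0 = 1
s1 = s0 OR x5 = 1 OR 0 = 1
s2 = s0 NOR s1 = 1 NOR 1 = 0
s3 = x1 AND s2 = 1 AND 0 = 0
s4 = s3 NOR x2 = 0 NOR 1 = 0
s5 = s4 NOR x4 = 0 NOR 0 = 1
So s5 = 1 as required.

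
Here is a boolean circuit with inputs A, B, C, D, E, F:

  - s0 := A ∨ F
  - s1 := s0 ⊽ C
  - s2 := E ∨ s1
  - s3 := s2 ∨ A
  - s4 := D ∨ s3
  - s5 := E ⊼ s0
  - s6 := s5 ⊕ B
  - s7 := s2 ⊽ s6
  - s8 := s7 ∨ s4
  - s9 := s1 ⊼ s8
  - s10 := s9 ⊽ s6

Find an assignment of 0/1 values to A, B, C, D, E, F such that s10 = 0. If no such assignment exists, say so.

A=0 B=1 C=1 D=0 E=1 F=1

s10 = s9 ⊽ s6 must be 0, so at least one of s9, s6 is 1.
Check with A=0 B=1 C=1 D=0 E=1 F=1:
s0 = A ∨ F = 0 ∨ 1 = 1
s1 = s0 ⊽ C = 1 ⊽ 1 = 0
s2 = E ∨ s1 = 1 ∨ 0 = 1
s3 = s2 ∨ A = 1 ∨ 0 = 1
s4 = D ∨ s3 = 0 ∨ 1 = 1
s5 = E ⊼ s0 = 1 ⊼ 1 = 0
s6 = s5 ⊕ B = 0 ⊕ 1 = 1
s7 = s2 ⊽ s6 = 1 ⊽ 1 = 0
s8 = s7 ∨ s4 = 0 ∨ 1 = 1
s9 = s1 ⊼ s8 = 0 ⊼ 1 = 1
s10 = s9 ⊽ s6 = 1 ⊽ 1 = 0
So s10 = 0 as required.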